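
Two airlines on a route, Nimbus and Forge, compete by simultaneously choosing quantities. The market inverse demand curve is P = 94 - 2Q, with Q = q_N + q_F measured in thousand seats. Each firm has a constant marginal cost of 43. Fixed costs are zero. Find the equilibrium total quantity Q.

A representative firm's profit is π_i = q_i(94 - 2Q) - 43q_i.
Setting ∂π_i/∂q_i = 0 with rivals' quantities fixed: 51 - 4q_i - 2q_j = 0.
By symmetry each firm produces the same amount; substituting q_j = q_i yields q_i = 51/6 = 17/2.
Total output Q = 17/2 + 17/2 = 17.

17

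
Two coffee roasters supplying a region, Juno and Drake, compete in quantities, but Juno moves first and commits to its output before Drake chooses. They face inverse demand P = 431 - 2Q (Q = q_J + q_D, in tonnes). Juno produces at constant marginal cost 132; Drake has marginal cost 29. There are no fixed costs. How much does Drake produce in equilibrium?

76

The follower Drake best-responds to any q_J: π_D = (431 - 2Q)q_D - 29q_D.
Setting the follower's marginal profit to zero, 402 - 2q_J - 4q_D = 0, i.e. q_D = (402 - 2q_J)/4.
The leader anticipates this reaction. Substituting into P = 431 - 2Q gives P = 230 - q_J, so π_J = (230 - q_J)q_J - 132q_J.
Maximising: ∂π_J/∂q_J = 98 - 2q_J = 0, giving q_J = 49.
Then q_D = (402 - 2·49)/4 = 76.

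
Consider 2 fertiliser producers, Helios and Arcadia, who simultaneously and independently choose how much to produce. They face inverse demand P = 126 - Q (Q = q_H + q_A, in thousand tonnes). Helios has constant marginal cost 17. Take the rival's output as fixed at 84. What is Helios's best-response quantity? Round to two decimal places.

With the rival's output fixed at 84, Helios's profit is π_H = (126 - 84 - q_H)q_H - (17q_H) = (42 - q_H)q_H - (17q_H).
∂π_H/∂q_H = 25 - 2q_H = 0, so q_H = 25/2.

12.50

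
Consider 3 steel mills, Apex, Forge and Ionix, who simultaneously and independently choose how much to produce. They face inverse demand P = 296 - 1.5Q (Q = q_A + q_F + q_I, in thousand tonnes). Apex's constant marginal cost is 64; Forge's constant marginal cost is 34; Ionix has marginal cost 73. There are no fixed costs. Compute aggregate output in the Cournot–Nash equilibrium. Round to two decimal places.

Apex's profit: π_A = (296 - 1.5Q)q_A - (64q_A). Setting ∂π_A/∂q_A = 0: 232 - 3q_A - (3/2)(q_F + q_I) = 0.
Forge's profit: π_F = (296 - 1.5Q)q_F - (34q_F). Setting ∂π_F/∂q_F = 0: 262 - 3q_F - (3/2)(q_A + q_I) = 0.
Ionix's first-order condition: 223 - 3q_I - (3/2)(q_A + q_F) = 0.
Adding the 3 first-order conditions: 717 − 6Q = 0, so Q = 239/2.
Back-substituting: q_A = (232 − 717/4)/(3/2) = 211/6, q_F = (262 − 717/4)/(3/2) = 331/6, q_I = (223 − 717/4)/(3/2) = 175/6.
Total output Q = 211/6 + 331/6 + 175/6 = 239/2.

119.50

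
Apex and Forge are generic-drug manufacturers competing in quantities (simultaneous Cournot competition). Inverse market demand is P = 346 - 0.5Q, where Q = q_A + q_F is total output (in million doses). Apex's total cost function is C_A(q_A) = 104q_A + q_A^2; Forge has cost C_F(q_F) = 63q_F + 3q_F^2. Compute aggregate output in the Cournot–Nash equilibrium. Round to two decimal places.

109.90

Apex's profit: π_A = (346 - 0.5Q)q_A - (104q_A + q_A²). Setting ∂π_A/∂q_A = 0: 242 - 3q_A - (1/2)(q_F) = 0.
Forge's profit: π_F = (346 - 0.5Q)q_F - (63q_F + 3q_F²). Setting ∂π_F/∂q_F = 0: 283 - 7q_F - (1/2)(q_A) = 0.
So q_A = (242 - (1/2)q_F)/3 and q_F = (283 - (1/2)q_A)/7.
Solving the pair: q_A = 74.8193, q_F = 35.0843.
Total output Q = 74.8193 + 35.0843 = 109.9036.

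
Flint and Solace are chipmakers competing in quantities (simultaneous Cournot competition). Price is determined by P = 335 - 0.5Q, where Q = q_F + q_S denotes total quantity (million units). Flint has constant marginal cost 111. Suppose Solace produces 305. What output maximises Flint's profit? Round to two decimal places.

71.50

With the rival's output fixed at 305, Flint's profit is π_F = (335 - (1/2)·305 - (1/2)q_F)q_F - (111q_F) = (365/2 - (1/2)q_F)q_F - (111q_F).
∂π_F/∂q_F = 143/2 - q_F = 0, so q_F = 143/2.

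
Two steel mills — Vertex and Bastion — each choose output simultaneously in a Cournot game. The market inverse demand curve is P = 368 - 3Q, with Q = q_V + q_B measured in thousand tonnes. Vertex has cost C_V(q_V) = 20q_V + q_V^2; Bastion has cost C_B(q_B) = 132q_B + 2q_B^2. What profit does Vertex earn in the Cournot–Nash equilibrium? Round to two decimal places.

Vertex's profit: π_V = (368 - 3Q)q_V - (20q_V + q_V²). Setting ∂π_V/∂q_V = 0: 348 - 8q_V - 3(q_B) = 0.
Bastion's profit: π_B = (368 - 3Q)q_B - (132q_B + 2q_B²). Setting ∂π_B/∂q_B = 0: 236 - 10q_B - 3(q_V) = 0.
So q_V = (348 - 3q_B)/8 and q_B = (236 - 3q_V)/10.
Substituting one into the other gives q_V = 39.0423 and q_B = 844/71.
Price P = 368 - 3·50.9296 = 215.2113.
Vertex's profit: 215.2113·39.0423 - 20·39.0423 - 39.0423² = 6097.1902.

6097.19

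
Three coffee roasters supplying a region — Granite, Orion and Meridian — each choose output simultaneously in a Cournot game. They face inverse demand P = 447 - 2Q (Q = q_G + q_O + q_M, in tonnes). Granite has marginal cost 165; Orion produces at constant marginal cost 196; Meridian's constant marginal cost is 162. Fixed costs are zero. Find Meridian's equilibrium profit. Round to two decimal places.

3240.13

Granite's profit: π_G = (447 - 2Q)q_G - (165q_G). Setting ∂π_G/∂q_G = 0: 282 - 4q_G - 2(q_O + q_M) = 0.
Orion's profit: π_O = (447 - 2Q)q_O - (196q_O). Setting ∂π_O/∂q_O = 0: 251 - 4q_O - 2(q_G + q_M) = 0.
Meridian's first-order condition: 285 - 4q_M - 2(q_G + q_O) = 0.
Adding the 3 first-order conditions: 818 − 8Q = 0, so Q = 409/4.
Back-substituting: q_G = (282 − 409/2)/2 = 155/4, q_O = (251 − 409/2)/2 = 93/4, q_M = (285 − 409/2)/2 = 161/4.
Price P = 447 - 2·(409/4) = 485/2.
Meridian's profit: (485/2 - 162)·(161/4) = 3240.1250.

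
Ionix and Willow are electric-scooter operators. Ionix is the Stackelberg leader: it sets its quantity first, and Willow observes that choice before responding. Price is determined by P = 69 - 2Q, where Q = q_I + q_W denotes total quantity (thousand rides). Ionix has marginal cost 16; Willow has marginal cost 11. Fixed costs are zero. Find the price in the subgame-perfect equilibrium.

Solve by backward induction. Given q_I, the follower Willow maximises π_W = (69 - 2q_I - 2q_W)q_W - 11q_W.
∂π_W/∂q_W = 58 - 2q_I - 4q_W = 0 gives the reaction function q_W = (58 - 2q_I)/4.
The leader anticipates this reaction. Substituting into P = 69 - 2Q gives P = 40 - q_I, so π_I = (40 - q_I)q_I - 16q_I.
Maximising: ∂π_I/∂q_I = 24 - 2q_I = 0, giving q_I = 12.
Then q_W = (58 - 2·12)/4 = 17/2.
Total output Q = 41/2, so price P = 69 - 2·(41/2) = 28.

28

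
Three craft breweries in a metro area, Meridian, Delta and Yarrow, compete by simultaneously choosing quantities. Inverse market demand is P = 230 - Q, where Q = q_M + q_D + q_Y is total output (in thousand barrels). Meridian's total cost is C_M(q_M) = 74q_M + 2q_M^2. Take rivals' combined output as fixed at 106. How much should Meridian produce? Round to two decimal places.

8.33

With rivals' combined output fixed at 106, Meridian's profit is π_M = (230 - 106 - q_M)q_M - (74q_M + 2q_M²) = (124 - q_M)q_M - (74q_M + 2q_M²).
∂π_M/∂q_M = 50 - 6q_M = 0, so q_M = 25/3.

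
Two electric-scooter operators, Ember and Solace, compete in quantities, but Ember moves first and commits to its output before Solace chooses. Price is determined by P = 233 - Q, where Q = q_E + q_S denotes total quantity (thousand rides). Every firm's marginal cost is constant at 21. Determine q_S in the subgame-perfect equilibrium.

Solve by backward induction. Given q_E, the follower Solace maximises π_S = (233 - q_E - q_S)q_S - 21q_S.
∂π_S/∂q_S = 212 - q_E - 2q_S = 0 gives the reaction function q_S = (212 - q_E)/2.
The leader anticipates this reaction. Substituting into P = 233 - Q gives P = 127 - (1/2)q_E, so π_E = (127 - (1/2)q_E)q_E - 21q_E.
Maximising: ∂π_E/∂q_E = 106 - q_E = 0, giving q_E = 106.
Then q_S = (212 - 106)/2 = 53.

53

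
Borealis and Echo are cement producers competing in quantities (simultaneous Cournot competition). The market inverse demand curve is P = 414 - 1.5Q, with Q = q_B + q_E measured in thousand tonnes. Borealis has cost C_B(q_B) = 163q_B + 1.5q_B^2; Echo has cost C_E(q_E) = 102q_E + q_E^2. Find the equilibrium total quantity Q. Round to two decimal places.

82.25

Borealis's profit: π_B = (414 - 1.5Q)q_B - (163q_B + (3/2)q_B²). Setting ∂π_B/∂q_B = 0: 251 - 6q_B - (3/2)(q_E) = 0.
Echo's first-order condition: 312 - 5q_E - (3/2)(q_B) = 0.
Best responses: q_B = (251 - (3/2)q_E)/6, q_E = (312 - (3/2)q_B)/5.
Substituting one into the other gives q_B = 28.3604 and q_E = 1994/37.
Total output Q = 28.3604 + 1994/37 = 82.2523.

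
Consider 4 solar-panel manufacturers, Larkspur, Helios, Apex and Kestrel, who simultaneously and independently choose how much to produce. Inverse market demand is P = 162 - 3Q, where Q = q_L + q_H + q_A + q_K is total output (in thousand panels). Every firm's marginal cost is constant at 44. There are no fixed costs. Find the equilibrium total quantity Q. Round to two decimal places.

Each firm earns π_i = (162 - 3Q)q_i - 44q_i.
Setting ∂π_i/∂q_i = 0 with rivals' quantities fixed: 118 - 6q_i - 3·Σ_{j≠i} q_j = 0.
By symmetry each firm produces the same amount; substituting Σ_{j≠i} q_j = 3q_i yields q_i = 118/15.
Total output Q = 118/15 + 118/15 + 118/15 + 118/15 = 472/15.

31.47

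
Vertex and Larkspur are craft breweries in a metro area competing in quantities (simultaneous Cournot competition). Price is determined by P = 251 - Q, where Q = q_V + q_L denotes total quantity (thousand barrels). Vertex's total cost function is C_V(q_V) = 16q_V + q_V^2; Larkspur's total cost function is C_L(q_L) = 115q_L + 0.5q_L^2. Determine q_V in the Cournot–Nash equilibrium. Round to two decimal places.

51.73

Vertex's profit: π_V = (251 - Q)q_V - (16q_V + q_V²). Setting ∂π_V/∂q_V = 0: 235 - 4q_V - (q_L) = 0.
Larkspur's profit: π_L = (251 - Q)q_L - (115q_L + (1/2)q_L²). Setting ∂π_L/∂q_L = 0: 136 - 3q_L - (q_V) = 0.
Best responses: q_V = (235 - q_L)/4, q_L = (136 - q_V)/3.
Substituting one into the other gives q_V = 569/11 and q_L = 309/11.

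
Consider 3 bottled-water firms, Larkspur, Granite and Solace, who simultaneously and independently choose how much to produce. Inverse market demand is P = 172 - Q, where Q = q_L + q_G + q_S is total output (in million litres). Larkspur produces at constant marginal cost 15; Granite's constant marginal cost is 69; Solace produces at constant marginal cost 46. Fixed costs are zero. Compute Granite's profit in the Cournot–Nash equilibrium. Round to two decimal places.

42.25

Larkspur's profit: π_L = (172 - Q)q_L - (15q_L). Setting ∂π_L/∂q_L = 0: 157 - 2q_L - (q_G + q_S) = 0.
Granite's first-order condition: 103 - 2q_G - (q_L + q_S) = 0.
Solace's first-order condition: 126 - 2q_S - (q_L + q_G) = 0.
Summing all 3 equations gives 386 − 4Q = 0, hence Q = 193/2.
Back-substituting: q_L = (157 − 193/2) = 121/2, q_G = (103 − 193/2) = 13/2, q_S = (126 − 193/2) = 59/2.
Price P = 172 - 193/2 = 151/2.
Granite's profit: (151/2 - 69)·(13/2) = 169/4.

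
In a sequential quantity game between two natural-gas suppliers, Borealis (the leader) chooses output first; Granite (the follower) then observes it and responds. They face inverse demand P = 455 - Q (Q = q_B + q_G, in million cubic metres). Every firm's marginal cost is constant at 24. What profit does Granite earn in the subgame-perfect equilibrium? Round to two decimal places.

Solve by backward induction. Given q_B, the follower Granite maximises π_G = (455 - q_B - q_G)q_G - 24q_G.
Setting the follower's marginal profit to zero, 431 - q_B - 2q_G = 0, i.e. q_G = (431 - q_B)/2.
Borealis substitutes q_G(q_B) into its own profit: π_B = q_B(455 - q_B - (431 - q_B)/2) - 24q_B = (479/2 - (1/2)q_B)q_B - 24q_B.
Maximising: ∂π_B/∂q_B = 431/2 - q_B = 0, giving q_B = 431/2.
Then q_G = (431 - 431/2)/2 = 431/4.
Price P = 455 - 1293/4 = 527/4.
Granite's profit: (527/4 - 24)·(431/4) = 11610.0625.

11610.06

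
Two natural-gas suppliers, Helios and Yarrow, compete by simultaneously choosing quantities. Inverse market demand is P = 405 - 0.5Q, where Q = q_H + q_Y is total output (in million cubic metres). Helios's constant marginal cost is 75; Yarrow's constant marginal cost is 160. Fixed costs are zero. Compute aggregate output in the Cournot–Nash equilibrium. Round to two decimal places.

Helios's profit: π_H = (405 - 0.5Q)q_H - (75q_H). Setting ∂π_H/∂q_H = 0: 330 - q_H - (1/2)(q_Y) = 0.
Yarrow's profit: π_Y = (405 - 0.5Q)q_Y - (160q_Y). Setting ∂π_Y/∂q_Y = 0: 245 - q_Y - (1/2)(q_H) = 0.
Best responses: q_H = (330 - (1/2)q_Y), q_Y = (245 - (1/2)q_H).
Solving the pair: q_H = 830/3, q_Y = 320/3.
Total output Q = 830/3 + 320/3 = 1150/3.

383.33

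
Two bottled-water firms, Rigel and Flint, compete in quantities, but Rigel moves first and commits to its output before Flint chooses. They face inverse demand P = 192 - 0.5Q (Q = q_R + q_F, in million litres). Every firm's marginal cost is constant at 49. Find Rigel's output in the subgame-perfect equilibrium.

Solve by backward induction. Given q_R, the follower Flint maximises π_F = (192 - (1/2)q_R - (1/2)q_F)q_F - 49q_F.
Follower FOC: 143 - (1/2)q_R - q_F = 0, so q_F(q_R) = (143 - (1/2)q_R).
The leader anticipates this reaction. Substituting into P = 192 - 0.5Q gives P = 241/2 - (1/4)q_R, so π_R = (241/2 - (1/4)q_R)q_R - 49q_R.
The leader's first-order condition 143/2 - (1/2)q_R = 0 yields q_R = 143.
Then q_F = (143 - (1/2)·143) = 143/2.

143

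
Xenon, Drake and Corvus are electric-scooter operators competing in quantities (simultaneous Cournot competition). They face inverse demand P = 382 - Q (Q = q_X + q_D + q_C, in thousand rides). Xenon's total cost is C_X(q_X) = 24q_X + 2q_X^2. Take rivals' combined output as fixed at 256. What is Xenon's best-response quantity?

With rivals' combined output fixed at 256, Xenon's profit is π_X = (382 - 256 - q_X)q_X - (24q_X + 2q_X²) = (126 - q_X)q_X - (24q_X + 2q_X²).
∂π_X/∂q_X = 102 - 6q_X = 0, so q_X = 17.

17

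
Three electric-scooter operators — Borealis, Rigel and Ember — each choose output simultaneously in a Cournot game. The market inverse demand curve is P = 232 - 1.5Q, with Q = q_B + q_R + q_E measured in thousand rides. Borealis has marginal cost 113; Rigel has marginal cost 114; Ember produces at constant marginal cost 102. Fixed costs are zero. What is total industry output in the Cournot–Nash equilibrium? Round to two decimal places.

61.17

Borealis's profit: π_B = (232 - 1.5Q)q_B - (113q_B). Setting ∂π_B/∂q_B = 0: 119 - 3q_B - (3/2)(q_R + q_E) = 0.
Rigel's first-order condition: 118 - 3q_R - (3/2)(q_B + q_E) = 0.
Ember's first-order condition: 130 - 3q_E - (3/2)(q_B + q_R) = 0.
Summing all 3 equations gives 367 − 6Q = 0, hence Q = 367/6.
Back-substituting: q_B = (119 − 367/4)/(3/2) = 109/6, q_R = (118 − 367/4)/(3/2) = 35/2, q_E = (130 − 367/4)/(3/2) = 51/2.
Total output Q = 109/6 + 35/2 + 51/2 = 367/6.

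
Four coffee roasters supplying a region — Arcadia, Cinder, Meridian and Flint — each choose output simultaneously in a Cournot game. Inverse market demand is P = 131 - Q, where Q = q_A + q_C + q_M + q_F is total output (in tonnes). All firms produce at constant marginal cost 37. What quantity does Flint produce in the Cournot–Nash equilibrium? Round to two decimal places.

Each firm earns π_i = (131 - Q)q_i - 37q_i.
First-order condition (treating rivals' output as given): 94 - 2q_i - Σ_{j≠i} q_j = 0.
By symmetry each firm produces the same amount; substituting Σ_{j≠i} q_j = 3q_i yields q_i = 94/5.

18.80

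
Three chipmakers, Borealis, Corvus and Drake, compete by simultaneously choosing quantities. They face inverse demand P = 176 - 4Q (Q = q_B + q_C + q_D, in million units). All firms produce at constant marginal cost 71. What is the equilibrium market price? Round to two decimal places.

97.25

Each firm earns π_i = (176 - 4Q)q_i - 71q_i.
Setting ∂π_i/∂q_i = 0 with rivals' quantities fixed: 105 - 8q_i - 4·Σ_{j≠i} q_j = 0.
With identical firms every q_j equals q_i, so Σ_{j≠i} q_j = 2q_i and 105 = 16q_i, giving q_i = 105/16.
Total output Q = 315/16, so price P = 176 - 4·(315/16) = 389/4.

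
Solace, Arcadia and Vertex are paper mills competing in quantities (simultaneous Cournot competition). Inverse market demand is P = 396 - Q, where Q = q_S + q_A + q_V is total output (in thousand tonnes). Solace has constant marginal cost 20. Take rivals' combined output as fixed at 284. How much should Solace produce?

With rivals' combined output fixed at 284, Solace's profit is π_S = (396 - 284 - q_S)q_S - (20q_S) = (112 - q_S)q_S - (20q_S).
∂π_S/∂q_S = 92 - 2q_S = 0, so q_S = 46.

46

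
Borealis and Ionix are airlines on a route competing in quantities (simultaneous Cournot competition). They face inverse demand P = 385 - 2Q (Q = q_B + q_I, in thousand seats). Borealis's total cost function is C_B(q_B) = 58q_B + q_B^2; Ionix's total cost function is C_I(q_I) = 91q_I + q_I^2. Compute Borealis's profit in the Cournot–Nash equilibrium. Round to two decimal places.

5530.89

Borealis's profit: π_B = (385 - 2Q)q_B - (58q_B + q_B²). Setting ∂π_B/∂q_B = 0: 327 - 6q_B - 2(q_I) = 0.
Ionix's profit: π_I = (385 - 2Q)q_I - (91q_I + q_I²). Setting ∂π_I/∂q_I = 0: 294 - 6q_I - 2(q_B) = 0.
Best responses: q_B = (327 - 2q_I)/6, q_I = (294 - 2q_B)/6.
Solving the pair: q_B = 687/16, q_I = 555/16.
Price P = 385 - 2·(621/8) = 919/4.
Borealis's profit: (919/4)·(687/16) - 58·(687/16) - (687/16)² = 5530.8867.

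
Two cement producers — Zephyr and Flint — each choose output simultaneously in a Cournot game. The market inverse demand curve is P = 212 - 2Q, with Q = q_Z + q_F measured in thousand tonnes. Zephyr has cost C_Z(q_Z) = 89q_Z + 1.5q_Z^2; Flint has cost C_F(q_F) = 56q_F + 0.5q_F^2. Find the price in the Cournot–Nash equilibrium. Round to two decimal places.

Zephyr's profit: π_Z = (212 - 2Q)q_Z - (89q_Z + (3/2)q_Z²). Setting ∂π_Z/∂q_Z = 0: 123 - 7q_Z - 2(q_F) = 0.
Flint's first-order condition: 156 - 5q_F - 2(q_Z) = 0.
Best responses: q_Z = (123 - 2q_F)/7, q_F = (156 - 2q_Z)/5.
Substituting one into the other gives q_Z = 303/31 and q_F = 846/31.
Total output Q = 1149/31, so price P = 212 - 2·(1149/31) = 137.8710.

137.87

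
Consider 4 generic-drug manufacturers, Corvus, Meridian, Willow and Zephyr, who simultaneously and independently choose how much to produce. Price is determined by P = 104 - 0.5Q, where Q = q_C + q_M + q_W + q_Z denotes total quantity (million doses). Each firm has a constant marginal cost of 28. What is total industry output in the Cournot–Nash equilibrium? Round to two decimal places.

121.60

Each firm earns π_i = (104 - 0.5Q)q_i - 28q_i.
Setting ∂π_i/∂q_i = 0 with rivals' quantities fixed: 76 - q_i - (1/2)·Σ_{j≠i} q_j = 0.
With identical firms every q_j equals q_i, so Σ_{j≠i} q_j = 3q_i and 76 = (5/2)q_i, giving q_i = 152/5.
Total output Q = 152/5 + 152/5 + 152/5 + 152/5 = 608/5.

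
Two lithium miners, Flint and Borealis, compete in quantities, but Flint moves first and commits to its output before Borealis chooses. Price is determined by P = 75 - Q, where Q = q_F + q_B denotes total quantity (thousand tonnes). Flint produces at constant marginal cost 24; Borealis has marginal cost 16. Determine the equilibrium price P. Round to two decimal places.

The follower Borealis best-responds to any q_F: π_B = (75 - Q)q_B - 16q_B.
∂π_B/∂q_B = 59 - q_F - 2q_B = 0 gives the reaction function q_B = (59 - q_F)/2.
The leader anticipates this reaction. Substituting into P = 75 - Q gives P = 91/2 - (1/2)q_F, so π_F = (91/2 - (1/2)q_F)q_F - 24q_F.
Leader FOC: 43/2 - q_F = 0, so q_F = 43/2.
Then q_B = (59 - 43/2)/2 = 75/4.
Total output Q = 161/4, so price P = 75 - 161/4 = 139/4.

34.75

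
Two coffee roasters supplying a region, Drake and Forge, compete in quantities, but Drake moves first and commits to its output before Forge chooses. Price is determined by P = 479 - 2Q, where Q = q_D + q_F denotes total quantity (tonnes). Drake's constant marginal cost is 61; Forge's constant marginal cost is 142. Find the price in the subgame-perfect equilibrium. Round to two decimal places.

185.75

Solve by backward induction. Given q_D, the follower Forge maximises π_F = (479 - 2q_D - 2q_F)q_F - 142q_F.
Follower FOC: 337 - 2q_D - 4q_F = 0, so q_F(q_D) = (337 - 2q_D)/4.
Drake substitutes q_F(q_D) into its own profit: π_D = q_D(479 - 2q_D - (337 - 2q_D)/2) - 61q_D = (621/2 - q_D)q_D - 61q_D.
The leader's first-order condition 499/2 - 2q_D = 0 yields q_D = 499/4.
Then q_F = (337 - 2·(499/4))/4 = 175/8.
Total output Q = 1173/8, so price P = 479 - 2·(1173/8) = 743/4.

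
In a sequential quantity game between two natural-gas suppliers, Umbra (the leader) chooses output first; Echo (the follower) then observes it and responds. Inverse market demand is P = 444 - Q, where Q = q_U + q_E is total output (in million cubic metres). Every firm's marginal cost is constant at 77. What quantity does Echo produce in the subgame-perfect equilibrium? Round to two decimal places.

91.75

Solve by backward induction. Given q_U, the follower Echo maximises π_E = (444 - q_U - q_E)q_E - 77q_E.
Follower FOC: 367 - q_U - 2q_E = 0, so q_E(q_U) = (367 - q_U)/2.
The leader anticipates this reaction. Substituting into P = 444 - Q gives P = 521/2 - (1/2)q_U, so π_U = (521/2 - (1/2)q_U)q_U - 77q_U.
Maximising: ∂π_U/∂q_U = 367/2 - q_U = 0, giving q_U = 367/2.
Then q_E = (367 - 367/2)/2 = 367/4.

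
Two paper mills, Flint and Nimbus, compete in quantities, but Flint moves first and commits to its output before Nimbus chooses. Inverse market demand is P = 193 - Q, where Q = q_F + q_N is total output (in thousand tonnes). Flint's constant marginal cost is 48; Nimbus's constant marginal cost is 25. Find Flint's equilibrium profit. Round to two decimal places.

Solve by backward induction. Given q_F, the follower Nimbus maximises π_N = (193 - q_F - q_N)q_N - 25q_N.
∂π_N/∂q_N = 168 - q_F - 2q_N = 0 gives the reaction function q_N = (168 - q_F)/2.
Flint substitutes q_N(q_F) into its own profit: π_F = q_F(193 - q_F - (168 - q_F)/2) - 48q_F = (109 - (1/2)q_F)q_F - 48q_F.
Maximising: ∂π_F/∂q_F = 61 - q_F = 0, giving q_F = 61.
Then q_N = (168 - 61)/2 = 107/2.
Price P = 193 - 229/2 = 157/2.
Flint's profit: (157/2 - 48)·61 = 1860.5000.

1860.50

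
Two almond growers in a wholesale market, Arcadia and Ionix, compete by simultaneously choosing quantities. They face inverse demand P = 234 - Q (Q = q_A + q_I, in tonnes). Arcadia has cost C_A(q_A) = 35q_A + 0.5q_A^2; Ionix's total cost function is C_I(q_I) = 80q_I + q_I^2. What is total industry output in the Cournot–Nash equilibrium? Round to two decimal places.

82.27

Arcadia's profit: π_A = (234 - Q)q_A - (35q_A + (1/2)q_A²). Setting ∂π_A/∂q_A = 0: 199 - 3q_A - (q_I) = 0.
Ionix's first-order condition: 154 - 4q_I - (q_A) = 0.
Rearranging gives the reaction functions q_A = (199 - q_I)/3 and q_I = (154 - q_A)/4.
Substituting one into the other gives q_A = 642/11 and q_I = 263/11.
Total output Q = 642/11 + 263/11 = 905/11.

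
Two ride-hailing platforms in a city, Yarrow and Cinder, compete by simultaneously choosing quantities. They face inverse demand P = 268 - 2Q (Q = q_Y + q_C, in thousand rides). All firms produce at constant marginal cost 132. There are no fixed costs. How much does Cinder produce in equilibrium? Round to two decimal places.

Each firm earns π_i = (268 - 2Q)q_i - 132q_i.
First-order condition (treating rivals' output as given): 136 - 4q_i - 2q_j = 0.
By symmetry each firm produces the same amount; substituting q_j = q_i yields q_i = 136/6 = 68/3.

22.67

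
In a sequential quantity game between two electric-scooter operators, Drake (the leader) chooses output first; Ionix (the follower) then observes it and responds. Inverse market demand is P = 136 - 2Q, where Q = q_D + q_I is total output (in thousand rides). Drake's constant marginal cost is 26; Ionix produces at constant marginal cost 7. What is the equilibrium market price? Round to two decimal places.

Solve by backward induction. Given q_D, the follower Ionix maximises π_I = (136 - 2q_D - 2q_I)q_I - 7q_I.
Follower FOC: 129 - 2q_D - 4q_I = 0, so q_I(q_D) = (129 - 2q_D)/4.
Drake substitutes q_I(q_D) into its own profit: π_D = q_D(136 - 2q_D - (129 - 2q_D)/2) - 26q_D = (143/2 - q_D)q_D - 26q_D.
Leader FOC: 91/2 - 2q_D = 0, so q_D = 91/4.
Then q_I = (129 - 2·(91/4))/4 = 167/8.
Total output Q = 349/8, so price P = 136 - 2·(349/8) = 195/4.

48.75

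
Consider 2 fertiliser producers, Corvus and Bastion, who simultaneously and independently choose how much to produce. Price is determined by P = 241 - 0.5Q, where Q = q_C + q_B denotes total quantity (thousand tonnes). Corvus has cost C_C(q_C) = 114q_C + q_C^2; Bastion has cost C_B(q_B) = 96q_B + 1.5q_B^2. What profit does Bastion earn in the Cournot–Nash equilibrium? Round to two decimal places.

Corvus's profit: π_C = (241 - 0.5Q)q_C - (114q_C + q_C²). Setting ∂π_C/∂q_C = 0: 127 - 3q_C - (1/2)(q_B) = 0.
Bastion's first-order condition: 145 - 4q_B - (1/2)(q_C) = 0.
Best responses: q_C = (127 - (1/2)q_B)/3, q_B = (145 - (1/2)q_C)/4.
Solving the pair: q_C = 1742/47, q_B = 1486/47.
Price P = 241 - (1/2)·68.6809 = 206.6596.
Bastion's profit: 206.6596·(1486/47) - 96·(1486/47) - (3/2)(1486/47)² = 1999.2721.

1999.27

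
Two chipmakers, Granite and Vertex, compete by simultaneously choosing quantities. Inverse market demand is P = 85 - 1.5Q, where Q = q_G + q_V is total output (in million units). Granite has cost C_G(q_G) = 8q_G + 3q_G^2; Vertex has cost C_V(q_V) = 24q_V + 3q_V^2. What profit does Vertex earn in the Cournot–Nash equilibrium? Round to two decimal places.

136.36

Granite's profit: π_G = (85 - 1.5Q)q_G - (8q_G + 3q_G²). Setting ∂π_G/∂q_G = 0: 77 - 9q_G - (3/2)(q_V) = 0.
Vertex's profit: π_V = (85 - 1.5Q)q_V - (24q_V + 3q_V²). Setting ∂π_V/∂q_V = 0: 61 - 9q_V - (3/2)(q_G) = 0.
Rearranging gives the reaction functions q_G = (77 - (3/2)q_V)/9 and q_V = (61 - (3/2)q_G)/9.
Solving the pair: q_G = 802/105, q_V = 578/105.
Price P = 85 - (3/2)·(92/7) = 457/7.
Vertex's profit: (457/7)·(578/105) - 24·(578/105) - 3(578/105)² = 136.3608.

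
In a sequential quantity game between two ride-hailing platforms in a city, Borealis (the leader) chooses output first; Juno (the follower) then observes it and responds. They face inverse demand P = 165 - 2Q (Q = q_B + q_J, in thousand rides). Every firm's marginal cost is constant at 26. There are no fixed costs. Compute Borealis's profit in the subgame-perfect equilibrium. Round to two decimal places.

Solve by backward induction. Given q_B, the follower Juno maximises π_J = (165 - 2q_B - 2q_J)q_J - 26q_J.
∂π_J/∂q_J = 139 - 2q_B - 4q_J = 0 gives the reaction function q_J = (139 - 2q_B)/4.
The leader anticipates this reaction. Substituting into P = 165 - 2Q gives P = 191/2 - q_B, so π_B = (191/2 - q_B)q_B - 26q_B.
Leader FOC: 139/2 - 2q_B = 0, so q_B = 139/4.
Then q_J = (139 - 2·(139/4))/4 = 139/8.
Price P = 165 - 2·(417/8) = 243/4.
Borealis's profit: (243/4 - 26)·(139/4) = 1207.5625.

1207.56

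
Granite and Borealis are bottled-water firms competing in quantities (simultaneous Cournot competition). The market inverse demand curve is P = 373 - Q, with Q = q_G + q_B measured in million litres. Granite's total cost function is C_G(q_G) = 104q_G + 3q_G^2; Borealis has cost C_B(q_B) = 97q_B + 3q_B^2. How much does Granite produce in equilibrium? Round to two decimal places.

29.78

Granite's profit: π_G = (373 - Q)q_G - (104q_G + 3q_G²). Setting ∂π_G/∂q_G = 0: 269 - 8q_G - (q_B) = 0.
Borealis's profit: π_B = (373 - Q)q_B - (97q_B + 3q_B²). Setting ∂π_B/∂q_B = 0: 276 - 8q_B - (q_G) = 0.
So q_G = (269 - q_B)/8 and q_B = (276 - q_G)/8.
Solving the pair: q_G = 268/9, q_B = 277/9.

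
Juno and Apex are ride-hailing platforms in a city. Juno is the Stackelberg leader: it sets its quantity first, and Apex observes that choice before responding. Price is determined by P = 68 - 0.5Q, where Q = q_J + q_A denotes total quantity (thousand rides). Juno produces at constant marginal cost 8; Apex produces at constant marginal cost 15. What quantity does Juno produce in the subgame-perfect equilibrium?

67

The follower Apex best-responds to any q_J: π_A = (68 - 0.5Q)q_A - 15q_A.
Follower FOC: 53 - (1/2)q_J - q_A = 0, so q_A(q_J) = (53 - (1/2)q_J).
Juno substitutes q_A(q_J) into its own profit: π_J = q_J(68 - (1/2)q_J - (53 - (1/2)q_J)/2) - 8q_J = (83/2 - (1/4)q_J)q_J - 8q_J.
Maximising: ∂π_J/∂q_J = 67/2 - (1/2)q_J = 0, giving q_J = 67.
Then q_A = (53 - (1/2)·67) = 39/2.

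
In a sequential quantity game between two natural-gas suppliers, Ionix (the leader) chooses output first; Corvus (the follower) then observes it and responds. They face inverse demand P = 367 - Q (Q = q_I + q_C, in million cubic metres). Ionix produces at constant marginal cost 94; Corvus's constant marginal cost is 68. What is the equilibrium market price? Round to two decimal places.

Solve by backward induction. Given q_I, the follower Corvus maximises π_C = (367 - q_I - q_C)q_C - 68q_C.
Follower FOC: 299 - q_I - 2q_C = 0, so q_C(q_I) = (299 - q_I)/2.
Ionix substitutes q_C(q_I) into its own profit: π_I = q_I(367 - q_I - (299 - q_I)/2) - 94q_I = (435/2 - (1/2)q_I)q_I - 94q_I.
The leader's first-order condition 247/2 - q_I = 0 yields q_I = 247/2.
Then q_C = (299 - 247/2)/2 = 351/4.
Total output Q = 845/4, so price P = 367 - 845/4 = 623/4.

155.75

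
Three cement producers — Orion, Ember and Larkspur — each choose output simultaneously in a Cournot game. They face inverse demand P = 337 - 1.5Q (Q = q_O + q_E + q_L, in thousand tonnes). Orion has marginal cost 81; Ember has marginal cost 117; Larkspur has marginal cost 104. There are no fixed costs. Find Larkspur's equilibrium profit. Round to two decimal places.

Orion's profit: π_O = (337 - 1.5Q)q_O - (81q_O). Setting ∂π_O/∂q_O = 0: 256 - 3q_O - (3/2)(q_E + q_L) = 0.
Ember's profit: π_E = (337 - 1.5Q)q_E - (117q_E). Setting ∂π_E/∂q_E = 0: 220 - 3q_E - (3/2)(q_O + q_L) = 0.
Larkspur's first-order condition: 233 - 3q_L - (3/2)(q_O + q_E) = 0.
Adding the 3 conditions: 709 − 3Q − 3Q = 0, i.e. Q = 709/6.
Back-substituting: q_O = (256 − 709/4)/(3/2) = 105/2, q_E = (220 − 709/4)/(3/2) = 57/2, q_L = (233 − 709/4)/(3/2) = 223/6.
Price P = 337 - (3/2)·(709/6) = 639/4.
Larkspur's profit: (639/4 - 104)·(223/6) = 2072.0417.

2072.04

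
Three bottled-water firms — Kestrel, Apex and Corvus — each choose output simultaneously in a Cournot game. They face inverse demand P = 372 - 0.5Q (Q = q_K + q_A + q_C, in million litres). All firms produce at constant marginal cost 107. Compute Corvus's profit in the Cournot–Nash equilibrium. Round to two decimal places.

Each firm earns π_i = (372 - 0.5Q)q_i - 107q_i.
First-order condition (treating rivals' output as given): 265 - q_i - (1/2)·Σ_{j≠i} q_j = 0.
By symmetry each firm produces the same amount; substituting Σ_{j≠i} q_j = 2q_i yields q_i = 265/2.
Price P = 372 - (1/2)·(795/2) = 693/4.
Corvus's profit: (693/4 - 107)·(265/2) = 8778.1250.

8778.13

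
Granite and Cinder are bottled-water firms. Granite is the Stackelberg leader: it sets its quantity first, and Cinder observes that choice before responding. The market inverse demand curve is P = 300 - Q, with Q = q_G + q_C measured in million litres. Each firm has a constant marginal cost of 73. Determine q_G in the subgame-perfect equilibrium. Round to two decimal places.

The follower Cinder best-responds to any q_G: π_C = (300 - Q)q_C - 73q_C.
∂π_C/∂q_C = 227 - q_G - 2q_C = 0 gives the reaction function q_C = (227 - q_G)/2.
Granite substitutes q_C(q_G) into its own profit: π_G = q_G(300 - q_G - (227 - q_G)/2) - 73q_G = (373/2 - (1/2)q_G)q_G - 73q_G.
Maximising: ∂π_G/∂q_G = 227/2 - q_G = 0, giving q_G = 227/2.
Then q_C = (227 - 227/2)/2 = 227/4.

113.50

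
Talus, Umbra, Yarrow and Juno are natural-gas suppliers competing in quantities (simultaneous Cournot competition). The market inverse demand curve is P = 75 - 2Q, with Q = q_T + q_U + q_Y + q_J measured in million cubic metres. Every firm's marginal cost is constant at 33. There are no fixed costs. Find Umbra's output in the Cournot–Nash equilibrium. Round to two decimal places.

Each firm earns π_i = (75 - 2Q)q_i - 33q_i.
Setting ∂π_i/∂q_i = 0 with rivals' quantities fixed: 42 - 4q_i - 2·Σ_{j≠i} q_j = 0.
With identical firms every q_j equals q_i, so Σ_{j≠i} q_j = 3q_i and 42 = 10q_i, giving q_i = 21/5.

4.20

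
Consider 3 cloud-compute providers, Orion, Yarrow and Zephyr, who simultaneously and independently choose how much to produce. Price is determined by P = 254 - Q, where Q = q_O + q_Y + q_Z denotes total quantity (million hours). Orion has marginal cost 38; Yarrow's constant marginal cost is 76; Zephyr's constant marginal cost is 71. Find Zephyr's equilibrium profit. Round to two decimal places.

1501.56

Orion's profit: π_O = (254 - Q)q_O - (38q_O). Setting ∂π_O/∂q_O = 0: 216 - 2q_O - (q_Y + q_Z) = 0.
Yarrow's first-order condition: 178 - 2q_Y - (q_O + q_Z) = 0.
Zephyr's profit: π_Z = (254 - Q)q_Z - (71q_Z). Setting ∂π_Z/∂q_Z = 0: 183 - 2q_Z - (q_O + q_Y) = 0.
Adding the 3 conditions: 577 − 2Q − 2Q = 0, i.e. Q = 577/4.
Back-substituting: q_O = (216 − 577/4) = 287/4, q_Y = (178 − 577/4) = 135/4, q_Z = (183 − 577/4) = 155/4.
Price P = 254 - 577/4 = 439/4.
Zephyr's profit: (439/4 - 71)·(155/4) = 1501.5625.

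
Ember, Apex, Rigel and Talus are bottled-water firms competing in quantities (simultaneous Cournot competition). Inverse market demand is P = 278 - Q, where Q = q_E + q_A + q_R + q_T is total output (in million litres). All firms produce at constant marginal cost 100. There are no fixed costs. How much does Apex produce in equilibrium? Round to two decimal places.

35.60

A representative firm's profit is π_i = q_i(278 - Q) - 100q_i.
Setting ∂π_i/∂q_i = 0 with rivals' quantities fixed: 178 - 2q_i - Σ_{j≠i} q_j = 0.
By symmetry each firm produces the same amount; substituting Σ_{j≠i} q_j = 3q_i yields q_i = 178/5.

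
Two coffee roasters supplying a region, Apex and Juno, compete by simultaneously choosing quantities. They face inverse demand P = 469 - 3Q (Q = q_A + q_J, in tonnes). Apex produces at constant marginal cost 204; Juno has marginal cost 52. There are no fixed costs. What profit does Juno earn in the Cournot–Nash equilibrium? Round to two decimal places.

Apex's profit: π_A = (469 - 3Q)q_A - (204q_A). Setting ∂π_A/∂q_A = 0: 265 - 6q_A - 3(q_J) = 0.
Juno's first-order condition: 417 - 6q_J - 3(q_A) = 0.
Rearranging gives the reaction functions q_A = (265 - 3q_J)/6 and q_J = (417 - 3q_A)/6.
Substituting one into the other gives q_A = 113/9 and q_J = 569/9.
Price P = 469 - 3·(682/9) = 725/3.
Juno's profit: (725/3 - 52)·(569/9) = 11991.1481.

11991.15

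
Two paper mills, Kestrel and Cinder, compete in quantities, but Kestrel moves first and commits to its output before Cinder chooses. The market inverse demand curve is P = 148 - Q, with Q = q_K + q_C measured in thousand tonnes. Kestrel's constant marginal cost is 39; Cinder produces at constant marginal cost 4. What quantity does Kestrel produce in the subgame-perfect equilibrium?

The follower Cinder best-responds to any q_K: π_C = (148 - Q)q_C - 4q_C.
Follower FOC: 144 - q_K - 2q_C = 0, so q_C(q_K) = (144 - q_K)/2.
Kestrel substitutes q_C(q_K) into its own profit: π_K = q_K(148 - q_K - (144 - q_K)/2) - 39q_K = (76 - (1/2)q_K)q_K - 39q_K.
Leader FOC: 37 - q_K = 0, so q_K = 37.
Then q_C = (144 - 37)/2 = 107/2.

37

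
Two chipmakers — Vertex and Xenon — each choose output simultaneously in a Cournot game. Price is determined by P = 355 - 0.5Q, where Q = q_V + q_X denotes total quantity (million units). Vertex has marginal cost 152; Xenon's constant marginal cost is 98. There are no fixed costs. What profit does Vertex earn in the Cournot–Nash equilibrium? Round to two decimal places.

Vertex's profit: π_V = (355 - 0.5Q)q_V - (152q_V). Setting ∂π_V/∂q_V = 0: 203 - q_V - (1/2)(q_X) = 0.
Xenon's first-order condition: 257 - q_X - (1/2)(q_V) = 0.
So q_V = (203 - (1/2)q_X) and q_X = (257 - (1/2)q_V).
Substituting one into the other gives q_V = 298/3 and q_X = 622/3.
Price P = 355 - (1/2)·(920/3) = 605/3.
Vertex's profit: (605/3 - 152)·(298/3) = 4933.5556.

4933.56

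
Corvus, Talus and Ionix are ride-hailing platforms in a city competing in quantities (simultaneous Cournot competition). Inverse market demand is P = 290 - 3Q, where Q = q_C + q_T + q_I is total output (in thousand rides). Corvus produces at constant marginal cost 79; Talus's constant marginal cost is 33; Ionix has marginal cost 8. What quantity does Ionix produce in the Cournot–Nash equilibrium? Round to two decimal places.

Corvus's profit: π_C = (290 - 3Q)q_C - (79q_C). Setting ∂π_C/∂q_C = 0: 211 - 6q_C - 3(q_T + q_I) = 0.
Talus's first-order condition: 257 - 6q_T - 3(q_C + q_I) = 0.
Ionix's profit: π_I = (290 - 3Q)q_I - (8q_I). Setting ∂π_I/∂q_I = 0: 282 - 6q_I - 3(q_C + q_T) = 0.
Adding the 3 conditions: 750 − 6Q − 6Q = 0, i.e. Q = 125/2.
Back-substituting: q_C = (211 − 375/2)/3 = 47/6, q_T = (257 − 375/2)/3 = 139/6, q_I = (282 − 375/2)/3 = 63/2.

31.50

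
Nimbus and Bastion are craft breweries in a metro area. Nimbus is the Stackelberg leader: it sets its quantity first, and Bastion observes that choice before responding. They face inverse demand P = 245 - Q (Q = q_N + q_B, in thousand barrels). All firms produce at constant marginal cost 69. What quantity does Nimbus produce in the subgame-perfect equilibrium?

88

Solve by backward induction. Given q_N, the follower Bastion maximises π_B = (245 - q_N - q_B)q_B - 69q_B.
Follower FOC: 176 - q_N - 2q_B = 0, so q_B(q_N) = (176 - q_N)/2.
The leader anticipates this reaction. Substituting into P = 245 - Q gives P = 157 - (1/2)q_N, so π_N = (157 - (1/2)q_N)q_N - 69q_N.
Leader FOC: 88 - q_N = 0, so q_N = 88.
Then q_B = (176 - 88)/2 = 44.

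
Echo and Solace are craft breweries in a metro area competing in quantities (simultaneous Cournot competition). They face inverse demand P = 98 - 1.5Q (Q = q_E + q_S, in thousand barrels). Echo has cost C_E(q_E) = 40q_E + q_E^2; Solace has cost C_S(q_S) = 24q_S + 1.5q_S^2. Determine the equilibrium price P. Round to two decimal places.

69.89

Echo's profit: π_E = (98 - 1.5Q)q_E - (40q_E + q_E²). Setting ∂π_E/∂q_E = 0: 58 - 5q_E - (3/2)(q_S) = 0.
Solace's first-order condition: 74 - 6q_S - (3/2)(q_E) = 0.
Rearranging gives the reaction functions q_E = (58 - (3/2)q_S)/5 and q_S = (74 - (3/2)q_E)/6.
Substituting one into the other gives q_E = 316/37 and q_S = 1132/111.
Total output Q = 18.7387, so price P = 98 - (3/2)·18.7387 = 69.8919.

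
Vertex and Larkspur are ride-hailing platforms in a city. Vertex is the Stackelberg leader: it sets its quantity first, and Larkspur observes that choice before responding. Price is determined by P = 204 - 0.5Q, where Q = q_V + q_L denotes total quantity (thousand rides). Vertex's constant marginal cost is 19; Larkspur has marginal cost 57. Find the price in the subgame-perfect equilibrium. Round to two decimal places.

74.75

The follower Larkspur best-responds to any q_V: π_L = (204 - 0.5Q)q_L - 57q_L.
Follower FOC: 147 - (1/2)q_V - q_L = 0, so q_L(q_V) = (147 - (1/2)q_V).
Vertex substitutes q_L(q_V) into its own profit: π_V = q_V(204 - (1/2)q_V - (147 - (1/2)q_V)/2) - 19q_V = (261/2 - (1/4)q_V)q_V - 19q_V.
Maximising: ∂π_V/∂q_V = 223/2 - (1/2)q_V = 0, giving q_V = 223.
Then q_L = (147 - (1/2)·223) = 71/2.
Total output Q = 517/2, so price P = 204 - (1/2)·(517/2) = 299/4.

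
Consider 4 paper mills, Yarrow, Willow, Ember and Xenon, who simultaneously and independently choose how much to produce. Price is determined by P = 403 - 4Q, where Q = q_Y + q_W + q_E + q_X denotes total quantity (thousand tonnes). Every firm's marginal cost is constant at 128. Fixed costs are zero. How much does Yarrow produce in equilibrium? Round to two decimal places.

13.75

Each firm earns π_i = (403 - 4Q)q_i - 128q_i.
Setting ∂π_i/∂q_i = 0 with rivals' quantities fixed: 275 - 8q_i - 4·Σ_{j≠i} q_j = 0.
With identical firms every q_j equals q_i, so Σ_{j≠i} q_j = 3q_i and 275 = 20q_i, giving q_i = 55/4.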